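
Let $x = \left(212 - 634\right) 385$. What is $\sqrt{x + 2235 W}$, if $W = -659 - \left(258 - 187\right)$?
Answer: $2 i \sqrt{448505} \approx 1339.4 i$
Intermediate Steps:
$W = -730$ ($W = -659 - 71 = -730$)
$x = -162470$ ($x = \left(-422\right) 385 = -162470$)
$\sqrt{x + 2235 W} = \sqrt{-162470 + 2235 \left(-730\right)} = \sqrt{-162470 - 1631550} = \sqrt{-1794020} = 2 i \sqrt{448505}$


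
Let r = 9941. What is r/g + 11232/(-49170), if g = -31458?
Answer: -140355871/257798310 ≈ -0.54444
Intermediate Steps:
r/g + 11232/(-49170) = 9941/(-31458) + 11232/(-49170) = 9941*(-1/31458) + 11232*(-1/49170) = -9941/31458 - 1872/8195 = -140355871/257798310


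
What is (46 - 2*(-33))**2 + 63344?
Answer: 75888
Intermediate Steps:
(46 - 2*(-33))**2 + 63344 = (46 + 66)**2 + 63344 = 112**2 + 63344 = 12544 + 63344 = 75888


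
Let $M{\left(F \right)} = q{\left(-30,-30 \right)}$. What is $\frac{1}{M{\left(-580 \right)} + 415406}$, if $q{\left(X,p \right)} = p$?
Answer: $\frac{1}{415376} \approx 2.4075 \cdot 10^{-6}$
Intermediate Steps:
$M{\left(F \right)} = -30$
$\frac{1}{M{\left(-580 \right)} + 415406} = \frac{1}{-30 + 415406} = \frac{1}{415376}$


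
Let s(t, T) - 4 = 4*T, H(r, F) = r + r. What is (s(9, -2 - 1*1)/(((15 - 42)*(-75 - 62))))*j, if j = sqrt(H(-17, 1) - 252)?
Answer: -8*I*sqrt(286)/3699 ≈ -0.036575*I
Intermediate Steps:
H(r, F) = 2*r
s(t, T) = 4 + 4*T
j = I*sqrt(286) (j = sqrt(2*(-17) - 252) = sqrt(-34 - 252) = sqrt(-286) = I*sqrt(286) ≈ 16.912*I)
(s(9, -2 - 1*1)/(((15 - 42)*(-75 - 62))))*j = ((4 + 4*(-2 - 1*1))/(((15 - 42)*(-75 - 62))))*(I*sqrt(286)) = ((4 + 4*(-2 - 1))/((-27*(-137))))*(I*sqrt(286)) = ((4 + 4*(-3))/3699)*(I*sqrt(286)) = ((4 - 12)*(1/3699))*(I*sqrt(286)) = (-8*1/3699)*(I*sqrt(286)) = -8*I*sqrt(286)/3699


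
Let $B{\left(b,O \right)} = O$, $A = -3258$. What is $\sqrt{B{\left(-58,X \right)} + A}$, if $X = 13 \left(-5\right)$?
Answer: $i \sqrt{3323} \approx 57.645 i$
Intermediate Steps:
$X = -65$
$\sqrt{B{\left(-58,X \right)} + A} = \sqrt{-65 - 3258} = \sqrt{-3323} = i \sqrt{3323}$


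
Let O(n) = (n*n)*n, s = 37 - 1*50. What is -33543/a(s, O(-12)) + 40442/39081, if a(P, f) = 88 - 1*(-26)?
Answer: -435427865/1485078 ≈ -293.20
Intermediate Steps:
s = -13 (s = 37 - 50 = -13)
O(n) = n³ (O(n) = n²*n = n³)
a(P, f) = 114 (a(P, f) = 88 + 26 = 114)
-33543/a(s, O(-12)) + 40442/39081 = -33543/114 + 40442/39081 = -33543*1/114 + 40442*(1/39081) = -11181/38 + 40442/39081 = -435427865/1485078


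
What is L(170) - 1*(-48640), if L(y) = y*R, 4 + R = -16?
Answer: 45240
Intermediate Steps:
R = -20 (R = -4 - 16 = -20)
L(y) = -20*y (L(y) = y*(-20) = -20*y)
L(170) - 1*(-48640) = -20*170 - 1*(-48640) = -3400 + 48640 = 45240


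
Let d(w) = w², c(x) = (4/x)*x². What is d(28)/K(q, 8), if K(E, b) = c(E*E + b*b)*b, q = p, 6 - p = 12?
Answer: 49/200 ≈ 0.24500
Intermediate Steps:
p = -6 (p = 6 - 1*12 = 6 - 12 = -6)
c(x) = 4*x
q = -6
K(E, b) = b*(4*E² + 4*b²) (K(E, b) = (4*(E*E + b*b))*b = (4*(E² + b²))*b = (4*E² + 4*b²)*b = b*(4*E² + 4*b²))
d(28)/K(q, 8) = 28²/((4*8*((-6)² + 8²))) = 784/((4*8*(36 + 64))) = 784/((4*8*100)) = 784/3200 = 784*(1/3200) = 49/200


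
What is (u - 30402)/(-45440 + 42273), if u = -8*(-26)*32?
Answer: 23746/3167 ≈ 7.4979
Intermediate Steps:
u = 6656 (u = 208*32 = 6656)
(u - 30402)/(-45440 + 42273) = (6656 - 30402)/(-45440 + 42273) = -23746/(-3167) = -23746*(-1/3167) = 23746/3167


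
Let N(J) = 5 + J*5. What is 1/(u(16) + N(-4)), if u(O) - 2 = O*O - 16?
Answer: 1/227 ≈ 0.0044053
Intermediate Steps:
N(J) = 5 + 5*J
u(O) = -14 + O² (u(O) = 2 + (O*O - 16) = 2 + (O² - 16) = 2 + (-16 + O²) = -14 + O²)
1/(u(16) + N(-4)) = 1/((-14 + 16²) + (5 + 5*(-4))) = 1/((-14 + 256) + (5 - 20)) = 1/(242 - 15) = 1/227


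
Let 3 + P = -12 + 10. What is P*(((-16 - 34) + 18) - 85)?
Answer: 585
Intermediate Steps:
P = -5 (P = -3 + (-12 + 10) = -3 - 2 = -5)
P*(((-16 - 34) + 18) - 85) = -5*(((-16 - 34) + 18) - 85) = -5*((-50 + 18) - 85) = -5*(-32 - 85) = -5*(-117) = 585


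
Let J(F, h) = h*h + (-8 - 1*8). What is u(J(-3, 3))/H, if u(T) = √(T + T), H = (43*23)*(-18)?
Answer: -I*√14/17802 ≈ -0.00021018*I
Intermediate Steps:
J(F, h) = -16 + h² (J(F, h) = h² + (-8 - 8) = h² - 16 = -16 + h²)
H = -17802 (H = 989*(-18) = -17802)
u(T) = √2*√T (u(T) = √(2*T) = √2*√T)
u(J(-3, 3))/H = (√2*√(-16 + 3²))/(-17802) = (√2*√(-16 + 9))*(-1/17802) = (√2*√(-7))*(-1/17802) = (√2*(I*√7))*(-1/17802) = (I*√14)*(-1/17802) = -I*√14/17802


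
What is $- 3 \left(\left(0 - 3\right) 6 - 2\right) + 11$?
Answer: $71$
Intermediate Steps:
$- 3 \left(\left(0 - 3\right) 6 - 2\right) + 11 = - 3 \left(\left(-3\right) 6 - 2\right) + 11 = - 3 \left(-18 - 2\right) + 11 = \left(-3\right) \left(-20\right) + 11 = 60 + 11 = 71$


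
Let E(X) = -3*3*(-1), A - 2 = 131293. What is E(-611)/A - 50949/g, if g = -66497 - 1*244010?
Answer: 2230714506/13589338855 ≈ 0.16415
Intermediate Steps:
A = 131295 (A = 2 + 131293 = 131295)
g = -310507 (g = -66497 - 244010 = -310507)
E(X) = 9 (E(X) = -9*(-1) = 9)
E(-611)/A - 50949/g = 9/131295 - 50949/(-310507) = 9*(1/131295) - 50949*(-1/310507) = 3/43765 + 50949/310507 = 2230714506/13589338855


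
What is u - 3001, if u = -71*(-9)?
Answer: -2362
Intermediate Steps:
u = 639
u - 3001 = 639 - 3001 = -2362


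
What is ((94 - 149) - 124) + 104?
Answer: -75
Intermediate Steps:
((94 - 149) - 124) + 104 = (-55 - 124) + 104 = -179 + 104 = -75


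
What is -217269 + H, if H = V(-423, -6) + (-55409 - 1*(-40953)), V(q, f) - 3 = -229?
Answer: -231951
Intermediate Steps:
V(q, f) = -226 (V(q, f) = 3 - 229 = -226)
H = -14682 (H = -226 + (-55409 - 1*(-40953)) = -226 + (-55409 + 40953) = -226 - 14456 = -14682)
-217269 + H = -217269 - 14682 = -231951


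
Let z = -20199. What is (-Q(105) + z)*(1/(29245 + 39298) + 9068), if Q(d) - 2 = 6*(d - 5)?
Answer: -12928818387925/68543 ≈ -1.8862e+8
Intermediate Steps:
Q(d) = -28 + 6*d (Q(d) = 2 + 6*(d - 5) = 2 + 6*(-5 + d) = 2 + (-30 + 6*d) = -28 + 6*d)
(-Q(105) + z)*(1/(29245 + 39298) + 9068) = (-(-28 + 6*105) - 20199)*(1/(29245 + 39298) + 9068) = (-(-28 + 630) - 20199)*(1/68543 + 9068) = (-1*602 - 20199)*(1/68543 + 9068) = (-602 - 20199)*(621547925/68543) = -20801*621547925/68543 = -12928818387925/68543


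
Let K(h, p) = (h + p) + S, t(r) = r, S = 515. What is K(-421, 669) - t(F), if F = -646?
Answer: 1409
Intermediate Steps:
K(h, p) = 515 + h + p (K(h, p) = (h + p) + 515 = 515 + h + p)
K(-421, 669) - t(F) = (515 - 421 + 669) - 1*(-646) = 763 + 646 = 1409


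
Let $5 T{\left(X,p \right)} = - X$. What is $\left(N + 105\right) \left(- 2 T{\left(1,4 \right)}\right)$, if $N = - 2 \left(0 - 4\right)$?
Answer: $\frac{226}{5} \approx 45.2$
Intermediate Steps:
$T{\left(X,p \right)} = - \frac{X}{5}$ ($T{\left(X,p \right)} = \frac{\left(-1\right) X}{5} = - \frac{X}{5}$)
$N = 8$ ($N = \left(-2\right) \left(-4\right) = 8$)
$\left(N + 105\right) \left(- 2 T{\left(1,4 \right)}\right) = \left(8 + 105\right) \left(- 2 \left(\left(- \frac{1}{5}\right) 1\right)\right) = 113 \left(\left(-2\right) \left(- \frac{1}{5}\right)\right) = 113 \cdot \frac{2}{5} = \frac{226}{5}$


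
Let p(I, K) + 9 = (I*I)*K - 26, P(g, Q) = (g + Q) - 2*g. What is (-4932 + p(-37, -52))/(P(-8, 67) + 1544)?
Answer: -76155/1619 ≈ -47.038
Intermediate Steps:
P(g, Q) = Q - g (P(g, Q) = (Q + g) - 2*g = Q - g)
p(I, K) = -35 + K*I**2 (p(I, K) = -9 + ((I*I)*K - 26) = -9 + (I**2*K - 26) = -9 + (K*I**2 - 26) = -9 + (-26 + K*I**2) = -35 + K*I**2)
(-4932 + p(-37, -52))/(P(-8, 67) + 1544) = (-4932 + (-35 - 52*(-37)**2))/((67 - 1*(-8)) + 1544) = (-4932 + (-35 - 52*1369))/((67 + 8) + 1544) = (-4932 + (-35 - 71188))/(75 + 1544) = (-4932 - 71223)/1619 = -76155*1/1619 = -76155/1619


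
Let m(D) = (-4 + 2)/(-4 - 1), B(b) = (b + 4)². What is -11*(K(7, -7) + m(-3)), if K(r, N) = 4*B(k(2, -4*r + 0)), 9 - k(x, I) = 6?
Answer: -10802/5 ≈ -2160.4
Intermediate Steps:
k(x, I) = 3 (k(x, I) = 9 - 1*6 = 9 - 6 = 3)
B(b) = (4 + b)²
m(D) = ⅖ (m(D) = -2/(-5) = -2*(-⅕) = ⅖)
K(r, N) = 196 (K(r, N) = 4*(4 + 3)² = 4*7² = 4*49 = 196)
-11*(K(7, -7) + m(-3)) = -11*(196 + ⅖) = -11*982/5 = -10802/5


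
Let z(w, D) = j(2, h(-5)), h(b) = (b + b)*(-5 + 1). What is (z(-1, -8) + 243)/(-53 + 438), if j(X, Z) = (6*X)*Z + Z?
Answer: 109/55 ≈ 1.9818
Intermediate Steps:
h(b) = -8*b (h(b) = (2*b)*(-4) = -8*b)
j(X, Z) = Z + 6*X*Z (j(X, Z) = 6*X*Z + Z = Z + 6*X*Z)
z(w, D) = 520 (z(w, D) = (-8*(-5))*(1 + 6*2) = 40*(1 + 12) = 40*13 = 520)
(z(-1, -8) + 243)/(-53 + 438) = (520 + 243)/(-53 + 438) = 763/385 = 763*(1/385) = 109/55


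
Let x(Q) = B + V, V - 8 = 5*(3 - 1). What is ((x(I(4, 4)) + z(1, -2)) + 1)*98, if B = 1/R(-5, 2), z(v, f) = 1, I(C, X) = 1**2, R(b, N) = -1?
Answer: 1862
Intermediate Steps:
I(C, X) = 1
V = 18 (V = 8 + 5*(3 - 1) = 8 + 5*2 = 8 + 10 = 18)
B = -1 (B = 1/(-1) = -1)
x(Q) = 17 (x(Q) = -1 + 18 = 17)
((x(I(4, 4)) + z(1, -2)) + 1)*98 = ((17 + 1) + 1)*98 = (18 + 1)*98 = 19*98 = 1862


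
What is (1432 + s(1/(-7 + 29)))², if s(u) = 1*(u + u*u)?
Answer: 480402858321/234256 ≈ 2.0508e+6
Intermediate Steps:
s(u) = u + u² (s(u) = 1*(u + u²) = u + u²)
(1432 + s(1/(-7 + 29)))² = (1432 + (1 + 1/(-7 + 29))/(-7 + 29))² = (1432 + (1 + 1/22)/22)² = (1432 + (1/22)*(23/22))² = (1432 + 23/484)² = (693111/484)² = 480402858321/234256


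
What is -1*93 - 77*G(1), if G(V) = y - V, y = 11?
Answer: -863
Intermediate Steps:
G(V) = 11 - V
-1*93 - 77*G(1) = -1*93 - 77*(11 - 1*1) = -93 - 77*(11 - 1) = -93 - 77*10 = -93 - 770 = -863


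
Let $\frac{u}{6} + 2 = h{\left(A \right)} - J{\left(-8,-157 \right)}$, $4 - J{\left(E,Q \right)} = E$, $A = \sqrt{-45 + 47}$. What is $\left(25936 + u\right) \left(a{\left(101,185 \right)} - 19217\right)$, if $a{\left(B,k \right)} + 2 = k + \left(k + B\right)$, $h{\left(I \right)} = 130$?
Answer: $-499296736$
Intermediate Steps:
$A = \sqrt{2} \approx 1.4142$
$J{\left(E,Q \right)} = 4 - E$
$a{\left(B,k \right)} = -2 + B + 2 k$ ($a{\left(B,k \right)} = -2 + \left(k + \left(k + B\right)\right) = -2 + \left(k + \left(B + k\right)\right) = -2 + \left(B + 2 k\right) = -2 + B + 2 k$)
$u = 696$ ($u = -12 + 6 \left(130 - \left(4 - -8\right)\right) = -12 + 6 \left(130 - \left(4 + 8\right)\right) = -12 + 6 \left(130 - 12\right) = -12 + 6 \cdot 118 = -12 + 708 = 696$)
$\left(25936 + u\right) \left(a{\left(101,185 \right)} - 19217\right) = \left(25936 + 696\right) \left(\left(-2 + 101 + 2 \cdot 185\right) - 19217\right) = 26632 \left(\left(-2 + 101 + 370\right) - 19217\right) = 26632 \left(469 - 19217\right) = 26632 \left(-18748\right) = -499296736$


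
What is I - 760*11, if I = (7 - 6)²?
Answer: -8359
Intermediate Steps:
I = 1 (I = 1² = 1)
I - 760*11 = 1 - 760*11 = 1 - 152*55 = 1 - 8360 = -8359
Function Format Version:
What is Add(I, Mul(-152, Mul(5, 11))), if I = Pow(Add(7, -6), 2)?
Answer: -8359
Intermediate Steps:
I = 1 (I = Pow(1, 2) = 1)
Add(I, Mul(-152, Mul(5, 11))) = Add(1, Mul(-152, Mul(5, 11))) = Add(1, Mul(-152, 55)) = Add(1, -8360) = -8359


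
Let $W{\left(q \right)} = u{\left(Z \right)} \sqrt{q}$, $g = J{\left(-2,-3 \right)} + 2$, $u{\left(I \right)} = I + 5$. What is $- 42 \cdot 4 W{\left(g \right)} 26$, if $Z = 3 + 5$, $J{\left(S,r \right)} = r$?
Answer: $- 56784 i \approx - 56784.0 i$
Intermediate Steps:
$Z = 8$
$u{\left(I \right)} = 5 + I$
$g = -1$ ($g = -3 + 2 = -1$)
$W{\left(q \right)} = 13 \sqrt{q}$ ($W{\left(q \right)} = \left(5 + 8\right) \sqrt{q} = 13 \sqrt{q}$)
$- 42 \cdot 4 W{\left(g \right)} 26 = - 42 \cdot 4 \cdot 13 \sqrt{-1} \cdot 26 = - 42 \cdot 4 \cdot 13 i 26 = - 42 \cdot 52 i 26 = - 2184 i 26 = - 56784 i$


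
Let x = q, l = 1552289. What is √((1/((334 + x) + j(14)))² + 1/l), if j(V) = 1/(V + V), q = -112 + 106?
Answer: √2020084951845489/14257774465 ≈ 0.0031523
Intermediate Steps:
q = -6
j(V) = 1/(2*V)
x = -6
√((1/((334 + x) + j(14)))² + 1/l) = √((1/((334 - 6) + (½)/14))² + 1/1552289) = √((1/(328 + (½)*(1/14)))² + 1/1552289) = √((1/(328 + 1/28))² + 1/1552289) = √((1/(9185/28))² + 1/1552289) = √((28/9185)² + 1/1552289) = √(784/84364225 + 1/1552289) = √(1301358801/130957658461025) = √2020084951845489/14257774465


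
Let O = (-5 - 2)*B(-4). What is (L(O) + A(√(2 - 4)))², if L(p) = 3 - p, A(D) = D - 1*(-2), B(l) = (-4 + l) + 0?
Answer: (51 - I*√2)² ≈ 2599.0 - 144.25*I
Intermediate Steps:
B(l) = -4 + l
O = 56 (O = (-5 - 2)*(-4 - 4) = -7*(-8) = 56)
A(D) = 2 + D (A(D) = D + 2 = 2 + D)
(L(O) + A(√(2 - 4)))² = ((3 - 1*56) + (2 + √(2 - 4)))² = ((3 - 56) + (2 + √(-2)))² = (-53 + (2 + I*√2))² = (-51 + I*√2)²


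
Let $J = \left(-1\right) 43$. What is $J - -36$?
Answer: $-7$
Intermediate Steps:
$J = -43$
$J - -36 = -43 - -36 = -43 + 36 = -7$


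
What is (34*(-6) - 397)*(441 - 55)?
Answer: -231986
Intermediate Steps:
(34*(-6) - 397)*(441 - 55) = (-204 - 397)*386 = -601*386 = -231986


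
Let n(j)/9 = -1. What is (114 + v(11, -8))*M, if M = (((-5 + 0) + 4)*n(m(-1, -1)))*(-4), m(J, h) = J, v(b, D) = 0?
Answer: -4104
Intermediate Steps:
n(j) = -9 (n(j) = 9*(-1) = -9)
M = -36 (M = (((-5 + 0) + 4)*(-9))*(-4) = ((-5 + 4)*(-9))*(-4) = -1*(-9)*(-4) = 9*(-4) = -36)
(114 + v(11, -8))*M = (114 + 0)*(-36) = 114*(-36) = -4104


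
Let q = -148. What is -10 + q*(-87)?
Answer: 12866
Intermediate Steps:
-10 + q*(-87) = -10 - 148*(-87) = -10 + 12876 = 12866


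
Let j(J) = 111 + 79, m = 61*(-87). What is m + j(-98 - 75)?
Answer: -5117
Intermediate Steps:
m = -5307
j(J) = 190
m + j(-98 - 75) = -5307 + 190 = -5117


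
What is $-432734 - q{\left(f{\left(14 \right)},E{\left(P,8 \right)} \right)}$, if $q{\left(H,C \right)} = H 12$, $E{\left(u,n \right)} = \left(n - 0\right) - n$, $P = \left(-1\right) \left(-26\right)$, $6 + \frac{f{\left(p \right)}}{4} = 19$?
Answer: $-433358$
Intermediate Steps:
$f{\left(p \right)} = 52$ ($f{\left(p \right)} = -24 + 4 \cdot 19 = -24 + 76 = 52$)
$P = 26$
$E{\left(u,n \right)} = 0$ ($E{\left(u,n \right)} = \left(n + 0\right) - n = n - n = 0$)
$q{\left(H,C \right)} = 12 H$
$-432734 - q{\left(f{\left(14 \right)},E{\left(P,8 \right)} \right)} = -432734 - 12 \cdot 52 = -432734 - 624 = -433358$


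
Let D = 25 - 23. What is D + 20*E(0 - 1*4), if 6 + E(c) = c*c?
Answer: 202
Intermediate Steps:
E(c) = -6 + c² (E(c) = -6 + c*c = -6 + c²)
D = 2
D + 20*E(0 - 1*4) = 2 + 20*(-6 + (0 - 1*4)²) = 2 + 20*(-6 + (0 - 4)²) = 2 + 20*(-6 + (-4)²) = 2 + 20*(-6 + 16) = 2 + 20*10 = 2 + 200 = 202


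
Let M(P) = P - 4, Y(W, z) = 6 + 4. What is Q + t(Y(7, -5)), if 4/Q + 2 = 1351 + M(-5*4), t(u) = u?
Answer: 13254/1325 ≈ 10.003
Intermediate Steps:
Y(W, z) = 10
M(P) = -4 + P
Q = 4/1325 (Q = 4/(-2 + (1351 + (-4 - 5*4))) = 4/(-2 + (1351 + (-4 - 20))) = 4/(-2 + (1351 - 24)) = 4/(-2 + 1327) = 4/1325 ≈ 0.0030189)
Q + t(Y(7, -5)) = 4/1325 + 10 = 13254/1325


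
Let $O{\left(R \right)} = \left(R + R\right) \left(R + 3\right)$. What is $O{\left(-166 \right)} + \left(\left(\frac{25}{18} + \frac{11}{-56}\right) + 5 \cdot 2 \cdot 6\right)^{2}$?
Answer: $\frac{14697497137}{254016} \approx 57861.0$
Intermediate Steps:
$O{\left(R \right)} = 2 R \left(3 + R\right)$
$O{\left(-166 \right)} + \left(\left(\frac{25}{18} + \frac{11}{-56}\right) + 5 \cdot 2 \cdot 6\right)^{2} = 2 \left(-166\right) \left(3 - 166\right) + \left(\left(\frac{25}{18} + \frac{11}{-56}\right) + 5 \cdot 2 \cdot 6\right)^{2} = 2 \left(-166\right) \left(-163\right) + \left(\left(25 \cdot \frac{1}{18} + 11 \left(- \frac{1}{56}\right)\right) + 10 \cdot 6\right)^{2} = 54116 + \left(\left(\frac{25}{18} - \frac{11}{56}\right) + 60\right)^{2} = 54116 + \left(\frac{601}{504} + 60\right)^{2} = 54116 + \left(\frac{30841}{504}\right)^{2} = 54116 + \frac{951167281}{254016} = \frac{14697497137}{254016}$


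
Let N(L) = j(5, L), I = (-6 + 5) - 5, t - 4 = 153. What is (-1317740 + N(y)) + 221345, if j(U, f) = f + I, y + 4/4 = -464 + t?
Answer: -1096709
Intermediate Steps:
t = 157 (t = 4 + 153 = 157)
I = -6 (I = -1 - 5 = -6)
y = -308 (y = -1 + (-464 + 157) = -1 - 307 = -308)
j(U, f) = -6 + f (j(U, f) = f - 6 = -6 + f)
N(L) = -6 + L
(-1317740 + N(y)) + 221345 = (-1317740 + (-6 - 308)) + 221345 = (-1317740 - 314) + 221345 = -1318054 + 221345 = -1096709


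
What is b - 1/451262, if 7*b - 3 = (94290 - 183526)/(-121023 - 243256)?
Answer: 76203153739/164385270098 ≈ 0.46356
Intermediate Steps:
b = 1182073/2549953 (b = 3/7 + ((94290 - 183526)/(-121023 - 243256))/7 = 3/7 + (-89236/(-364279))/7 = 3/7 + (-89236*(-1/364279))/7 = 3/7 + (1/7)*(89236/364279) = 3/7 + 12748/364279 = 1182073/2549953 ≈ 0.46357)
b - 1/451262 = 1182073/2549953 - 1/451262 = 76203153739/164385270098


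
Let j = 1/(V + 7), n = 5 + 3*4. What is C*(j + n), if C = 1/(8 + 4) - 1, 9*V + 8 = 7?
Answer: -11693/744 ≈ -15.716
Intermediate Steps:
V = -1/9 (V = -8/9 + (1/9)*7 = -8/9 + 7/9 = -1/9 ≈ -0.11111)
n = 17 (n = 5 + 12 = 17)
j = 9/62 (j = 1/(-1/9 + 7) = 1/(62/9) = 9/62 ≈ 0.14516)
C = -11/12 (C = 1/12 - 1 = -11/12 ≈ -0.91667)
C*(j + n) = -11*(9/62 + 17)/12 = -11/12*1063/62 = -11693/744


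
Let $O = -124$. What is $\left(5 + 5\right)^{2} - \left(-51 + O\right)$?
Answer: $275$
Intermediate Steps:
$\left(5 + 5\right)^{2} - \left(-51 + O\right) = \left(5 + 5\right)^{2} - \left(-51 - 124\right) = 10^{2} - -175 = 100 + 175 = 275$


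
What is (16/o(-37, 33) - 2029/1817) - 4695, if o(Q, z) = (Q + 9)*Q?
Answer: -2209999328/470603 ≈ -4696.1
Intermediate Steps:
o(Q, z) = Q*(9 + Q) (o(Q, z) = (9 + Q)*Q = Q*(9 + Q))
(16/o(-37, 33) - 2029/1817) - 4695 = (16/((-37*(9 - 37))) - 2029/1817) - 4695 = (16/((-37*(-28))) - 2029*1/1817) - 4695 = (16/1036 - 2029/1817) - 4695 = (16*(1/1036) - 2029/1817) - 4695 = (4/259 - 2029/1817) - 4695 = -518243/470603 - 4695 = -2209999328/470603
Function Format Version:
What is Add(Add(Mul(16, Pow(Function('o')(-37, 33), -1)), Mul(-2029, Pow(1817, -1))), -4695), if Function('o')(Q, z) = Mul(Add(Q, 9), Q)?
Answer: Rational(-2209999328, 470603) ≈ -4696.1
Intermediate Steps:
Function('o')(Q, z) = Mul(Q, Add(9, Q)) (Function('o')(Q, z) = Mul(Add(9, Q), Q) = Mul(Q, Add(9, Q)))
Add(Add(Mul(16, Pow(Function('o')(-37, 33), -1)), Mul(-2029, Pow(1817, -1))), -4695) = Add(Add(Mul(16, Pow(Mul(-37, Add(9, -37)), -1)), Mul(-2029, Pow(1817, -1))), -4695) = Add(Add(Mul(16, Pow(Mul(-37, -28), -1)), Mul(-2029, Rational(1, 1817))), -4695) = Add(Add(Mul(16, Pow(1036, -1)), Rational(-2029, 1817)), -4695) = Add(Add(Mul(16, Rational(1, 1036)), Rational(-2029, 1817)), -4695) = Add(Add(Rational(4, 259), Rational(-2029, 1817)), -4695) = Add(Rational(-518243, 470603), -4695) = Rational(-2209999328, 470603)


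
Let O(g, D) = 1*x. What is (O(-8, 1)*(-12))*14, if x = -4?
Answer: 672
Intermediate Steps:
O(g, D) = -4 (O(g, D) = 1*(-4) = -4)
(O(-8, 1)*(-12))*14 = -4*(-12)*14 = 48*14 = 672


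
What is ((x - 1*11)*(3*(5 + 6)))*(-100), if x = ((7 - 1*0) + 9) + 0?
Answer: -16500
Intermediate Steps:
x = 16 (x = ((7 + 0) + 9) + 0 = (7 + 9) + 0 = 16 + 0 = 16)
((x - 1*11)*(3*(5 + 6)))*(-100) = ((16 - 1*11)*(3*(5 + 6)))*(-100) = ((16 - 11)*(3*11))*(-100) = (5*33)*(-100) = 165*(-100) = -16500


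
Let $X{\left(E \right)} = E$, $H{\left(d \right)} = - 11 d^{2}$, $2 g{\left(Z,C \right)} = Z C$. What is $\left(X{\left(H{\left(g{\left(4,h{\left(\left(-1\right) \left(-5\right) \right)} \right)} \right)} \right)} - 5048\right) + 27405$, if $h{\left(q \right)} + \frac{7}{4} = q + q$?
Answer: $\frac{77449}{4} \approx 19362.0$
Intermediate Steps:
$h{\left(q \right)} = - \frac{7}{4} + 2 q$ ($h{\left(q \right)} = - \frac{7}{4} + \left(q + q\right) = - \frac{7}{4} + 2 q$)
$g{\left(Z,C \right)} = \frac{C Z}{2}$ ($g{\left(Z,C \right)} = \frac{Z C}{2} = \frac{C Z}{2}$)
$\left(X{\left(H{\left(g{\left(4,h{\left(\left(-1\right) \left(-5\right) \right)} \right)} \right)} \right)} - 5048\right) + 27405 = \left(- 11 \left(\frac{1}{2} \left(- \frac{7}{4} + 2 \left(\left(-1\right) \left(-5\right)\right)\right) 4\right)^{2} - 5048\right) + 27405 = \left(- 11 \left(\frac{1}{2} \left(- \frac{7}{4} + 2 \cdot 5\right) 4\right)^{2} - 5048\right) + 27405 = \left(- 11 \left(\frac{1}{2} \left(- \frac{7}{4} + 10\right) 4\right)^{2} - 5048\right) + 27405 = \left(- 11 \left(\frac{1}{2} \cdot \frac{33}{4} \cdot 4\right)^{2} - 5048\right) + 27405 = \left(- 11 \left(\frac{33}{2}\right)^{2} - 5048\right) + 27405 = \left(\left(-11\right) \frac{1089}{4} - 5048\right) + 27405 = \left(- \frac{11979}{4} - 5048\right) + 27405 = - \frac{32171}{4} + 27405 = \frac{77449}{4}$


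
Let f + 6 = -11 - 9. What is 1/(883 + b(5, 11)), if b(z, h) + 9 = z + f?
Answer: 1/853 ≈ 0.0011723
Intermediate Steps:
f = -26 (f = -6 + (-11 - 9) = -6 - 20 = -26)
b(z, h) = -35 + z (b(z, h) = -9 + (z - 26) = -9 + (-26 + z) = -35 + z)
1/(883 + b(5, 11)) = 1/(883 + (-35 + 5)) = 1/(883 - 30) = 1/853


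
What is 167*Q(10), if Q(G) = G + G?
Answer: 3340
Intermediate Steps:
Q(G) = 2*G
167*Q(10) = 167*(2*10) = 167*20 = 3340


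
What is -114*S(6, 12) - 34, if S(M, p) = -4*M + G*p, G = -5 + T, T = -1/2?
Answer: 10226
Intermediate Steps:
T = -½ (T = -1*½ = -½ ≈ -0.50000)
G = -11/2 (G = -5 - ½ = -11/2 ≈ -5.5000)
S(M, p) = -4*M - 11*p/2
-114*S(6, 12) - 34 = -114*(-4*6 - 11/2*12) - 34 = -114*(-24 - 66) - 34 = -114*(-90) - 34 = 10260 - 34 = 10226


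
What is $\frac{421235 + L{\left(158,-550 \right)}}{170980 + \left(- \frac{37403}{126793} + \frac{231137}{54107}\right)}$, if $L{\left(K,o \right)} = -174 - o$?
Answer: $\frac{964138467952987}{391005522844500} \approx 2.4658$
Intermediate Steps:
$\frac{421235 + L{\left(158,-550 \right)}}{170980 + \left(- \frac{37403}{126793} + \frac{231137}{54107}\right)} = \frac{421235 - -376}{170980 + \left(- \frac{37403}{126793} + \frac{231137}{54107}\right)} = \frac{421235 + \left(-174 + 550\right)}{170980 + \left(\left(-37403\right) \frac{1}{126793} + 231137 \cdot \frac{1}{54107}\right)} = \frac{421235 + 376}{170980 + \left(- \frac{37403}{126793} + \frac{231137}{54107}\right)} = \frac{421611}{170980 + \frac{27282789520}{6860388851}} = \frac{421611}{\frac{1173016568533500}{6860388851}} = 421611 \cdot \frac{6860388851}{1173016568533500} = \frac{964138467952987}{391005522844500}$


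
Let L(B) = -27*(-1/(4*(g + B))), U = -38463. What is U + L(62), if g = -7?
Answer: -8461833/220 ≈ -38463.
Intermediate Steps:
L(B) = -27/(28 - 4*B) (L(B) = -27*(-1/(4*(-7 + B))) = -27/(28 - 4*B))
U + L(62) = -38463 + 27/(4*(-7 + 62)) = -38463 + (27/4)/55 = -38463 + (27/4)*(1/55) = -38463 + 27/220 = -8461833/220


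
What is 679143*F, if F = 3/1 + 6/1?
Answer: 6112287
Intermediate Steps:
F = 9 (F = 3*1 + 6*1 = 3 + 6 = 9)
679143*F = 679143*9 = 6112287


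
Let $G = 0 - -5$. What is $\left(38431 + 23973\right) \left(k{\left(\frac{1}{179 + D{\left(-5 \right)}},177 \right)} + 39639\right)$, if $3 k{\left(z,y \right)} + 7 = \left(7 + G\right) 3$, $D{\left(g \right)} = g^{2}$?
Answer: $\frac{7422706184}{3} \approx 2.4742 \cdot 10^{9}$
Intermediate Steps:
$G = 5$ ($G = 0 + 5 = 5$)
$k{\left(z,y \right)} = \frac{29}{3}$ ($k{\left(z,y \right)} = - \frac{7}{3} + \frac{\left(7 + 5\right) 3}{3} = - \frac{7}{3} + \frac{12 \cdot 3}{3} = - \frac{7}{3} + \frac{1}{3} \cdot 36 = - \frac{7}{3} + 12 = \frac{29}{3}$)
$\left(38431 + 23973\right) \left(k{\left(\frac{1}{179 + D{\left(-5 \right)}},177 \right)} + 39639\right) = \left(38431 + 23973\right) \left(\frac{29}{3} + 39639\right) = 62404 \cdot \frac{118946}{3} = \frac{7422706184}{3}$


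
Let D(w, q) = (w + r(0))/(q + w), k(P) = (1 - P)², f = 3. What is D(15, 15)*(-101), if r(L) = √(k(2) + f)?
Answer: -1717/30 ≈ -57.233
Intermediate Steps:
r(L) = 2 (r(L) = √((-1 + 2)² + 3) = √(1² + 3) = √(1 + 3) = √4 = 2)
D(w, q) = (2 + w)/(q + w) (D(w, q) = (w + 2)/(q + w) = (2 + w)/(q + w))
D(15, 15)*(-101) = ((2 + 15)/(15 + 15))*(-101) = (17/30)*(-101) = -1717/30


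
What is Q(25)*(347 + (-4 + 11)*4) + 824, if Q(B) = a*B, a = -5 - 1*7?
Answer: -111676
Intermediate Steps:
a = -12 (a = -5 - 7 = -12)
Q(B) = -12*B
Q(25)*(347 + (-4 + 11)*4) + 824 = (-12*25)*(347 + (-4 + 11)*4) + 824 = -300*(347 + 7*4) + 824 = -300*(347 + 28) + 824 = -300*375 + 824 = -112500 + 824 = -111676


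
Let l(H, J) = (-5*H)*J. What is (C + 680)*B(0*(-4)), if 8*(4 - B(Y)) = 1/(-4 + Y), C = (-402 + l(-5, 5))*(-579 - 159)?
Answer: 13229337/16 ≈ 8.2683e+5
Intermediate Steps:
l(H, J) = -5*H*J
C = 204426 (C = (-402 - 5*(-5)*5)*(-579 - 159) = (-402 + 125)*(-738) = -277*(-738) = 204426)
B(Y) = 4 - 1/(8*(-4 + Y))
(C + 680)*B(0*(-4)) = (204426 + 680)*((-129 + 32*(0*(-4)))/(8*(-4 + 0*(-4)))) = 205106*((-129 + 32*0)/(8*(-4 + 0))) = 205106*((⅛)*(-129 + 0)/(-4)) = 205106*((⅛)*(-¼)*(-129)) = 205106*(129/32) = 13229337/16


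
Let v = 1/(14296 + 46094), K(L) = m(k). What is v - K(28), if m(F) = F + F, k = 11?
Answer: -1328579/60390 ≈ -22.000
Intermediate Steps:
m(F) = 2*F
K(L) = 22 (K(L) = 2*11 = 22)
v = 1/60390 ≈ 1.6559e-5
v - K(28) = 1/60390 - 1*22 = 1/60390 - 22 = -1328579/60390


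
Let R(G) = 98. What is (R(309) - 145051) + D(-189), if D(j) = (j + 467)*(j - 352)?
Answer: -295351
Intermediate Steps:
D(j) = (-352 + j)*(467 + j) (D(j) = (467 + j)*(-352 + j) = (-352 + j)*(467 + j))
(R(309) - 145051) + D(-189) = (98 - 145051) + (-164384 + (-189)² + 115*(-189)) = -144953 + (-164384 + 35721 - 21735) = -144953 - 150398 = -295351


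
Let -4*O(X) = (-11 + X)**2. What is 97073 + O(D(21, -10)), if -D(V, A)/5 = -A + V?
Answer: 90184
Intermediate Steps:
D(V, A) = -5*V + 5*A (D(V, A) = -5*(-A + V) = -5*(V - A) = -5*V + 5*A)
O(X) = -(-11 + X)**2/4
97073 + O(D(21, -10)) = 97073 - (-11 + (-5*21 + 5*(-10)))**2/4 = 97073 - (-11 + (-105 - 50))**2/4 = 97073 - (-11 - 155)**2/4 = 97073 - 1/4*(-166)**2 = 97073 - 1/4*27556 = 97073 - 6889 = 90184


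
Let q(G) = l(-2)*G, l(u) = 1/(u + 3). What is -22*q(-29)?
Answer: 638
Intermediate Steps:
l(u) = 1/(3 + u)
q(G) = G (q(G) = G/(3 - 2) = G/1 = 1*G = G)
-22*q(-29) = -22*(-29) = 638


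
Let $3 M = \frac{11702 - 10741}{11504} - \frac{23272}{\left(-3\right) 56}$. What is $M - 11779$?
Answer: $- \frac{8503368491}{724752} \approx -11733.0$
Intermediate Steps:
$M = \frac{33485317}{724752}$ ($M = \frac{\frac{11702 - 10741}{11504} - \frac{23272}{\left(-3\right) 56}}{3} = \frac{\left(11702 - 10741\right) \frac{1}{11504} - \frac{23272}{-168}}{3} = \frac{961 \cdot \frac{1}{11504} - - \frac{2909}{21}}{3} = \frac{\frac{961}{11504} + \frac{2909}{21}}{3} = \frac{1}{3} \cdot \frac{33485317}{241584} = \frac{33485317}{724752} \approx 46.202$)
$M - 11779 = \frac{33485317}{724752} - 11779 = - \frac{8503368491}{724752}$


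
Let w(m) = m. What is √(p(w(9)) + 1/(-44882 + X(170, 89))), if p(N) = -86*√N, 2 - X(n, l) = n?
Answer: I*√20944467602/9010 ≈ 16.062*I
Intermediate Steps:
X(n, l) = 2 - n
√(p(w(9)) + 1/(-44882 + X(170, 89))) = √(-86*√9 + 1/(-44882 + (2 - 1*170))) = √(-86*3 + 1/(-44882 + (2 - 170))) = √(-258 + 1/(-44882 - 168)) = √(-258 + 1/(-45050)) = √(-258 - 1/45050) = √(-11622901/45050) = I*√20944467602/9010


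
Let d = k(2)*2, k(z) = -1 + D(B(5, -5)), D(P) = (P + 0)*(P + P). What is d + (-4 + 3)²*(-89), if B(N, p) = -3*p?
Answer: 809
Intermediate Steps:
D(P) = 2*P² (D(P) = P*(2*P) = 2*P²)
k(z) = 449 (k(z) = -1 + 2*(-3*(-5))² = -1 + 2*15² = -1 + 2*225 = -1 + 450 = 449)
d = 898 (d = 449*2 = 898)
d + (-4 + 3)²*(-89) = 898 + (-4 + 3)²*(-89) = 898 + (-1)²*(-89) = 898 + 1*(-89) = 898 - 89 = 809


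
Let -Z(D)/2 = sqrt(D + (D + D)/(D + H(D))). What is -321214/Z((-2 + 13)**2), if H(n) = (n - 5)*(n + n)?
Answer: 160607*sqrt(6569435)/28195 ≈ 14600.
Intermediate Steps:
H(n) = 2*n*(-5 + n) (H(n) = (-5 + n)*(2*n) = 2*n*(-5 + n))
Z(D) = -2*sqrt(D + 2*D/(D + 2*D*(-5 + D))) (Z(D) = -2*sqrt(D + (D + D)/(D + 2*D*(-5 + D))) = -2*sqrt(D + (2*D)/(D + 2*D*(-5 + D))) = -2*sqrt(D + 2*D/(D + 2*D*(-5 + D))))
-321214/Z((-2 + 13)**2) = -321214*(-sqrt(-9 + 2*(-2 + 13)**2)/(2*sqrt(2 + (-2 + 13)**2 + 2*(-2 + 13)**2*(-5 + (-2 + 13)**2)))) = -321214*(-sqrt(-9 + 2*11**2)/(2*sqrt(2 + 11**2 + 2*11**2*(-5 + 11**2)))) = -321214*(-sqrt(-9 + 2*121)/(2*sqrt(2 + 121 + 2*121*(-5 + 121)))) = -321214*(-sqrt(-9 + 242)/(2*sqrt(2 + 121 + 2*121*116))) = -321214*(-sqrt(233)/(2*sqrt(2 + 121 + 28072))) = -321214*(-sqrt(6569435)/56390) = -(-160607)*sqrt(6569435)/28195 = 160607*sqrt(6569435)/28195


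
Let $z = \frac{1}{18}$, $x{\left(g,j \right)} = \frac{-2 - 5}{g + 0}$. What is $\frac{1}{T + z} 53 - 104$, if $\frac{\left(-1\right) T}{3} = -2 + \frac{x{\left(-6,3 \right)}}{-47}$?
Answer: $- \frac{247253}{2593} \approx -95.354$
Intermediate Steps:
$x{\left(g,j \right)} = - \frac{7}{g}$
$T = \frac{571}{94}$ ($T = - 3 \left(-2 + \frac{\left(-7\right) \frac{1}{-6}}{-47}\right) = - 3 \left(-2 + \left(-7\right) \left(- \frac{1}{6}\right) \left(- \frac{1}{47}\right)\right) = - 3 \left(-2 + \frac{7}{6} \left(- \frac{1}{47}\right)\right) = - 3 \left(-2 - \frac{7}{282}\right) = \left(-3\right) \left(- \frac{571}{282}\right) = \frac{571}{94} \approx 6.0745$)
$z = \frac{1}{18} \approx 0.055556$
$\frac{1}{T + z} 53 - 104 = \frac{1}{\frac{571}{94} + \frac{1}{18}} \cdot 53 - 104 = \frac{1}{\frac{2593}{423}} \cdot 53 - 104 = \frac{423}{2593} \cdot 53 - 104 = \frac{22419}{2593} - 104 = - \frac{247253}{2593}$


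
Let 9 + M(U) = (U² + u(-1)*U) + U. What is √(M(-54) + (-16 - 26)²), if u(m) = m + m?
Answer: 15*√21 ≈ 68.739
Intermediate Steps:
u(m) = 2*m
M(U) = -9 + U² - U (M(U) = -9 + ((U² + (2*(-1))*U) + U) = -9 + ((U² - 2*U) + U) = -9 + (U² - U) = -9 + U² - U)
√(M(-54) + (-16 - 26)²) = √((-9 + (-54)² - 1*(-54)) + (-16 - 26)²) = √((-9 + 2916 + 54) + (-42)²) = √(2961 + 1764) = √4725 = 15*√21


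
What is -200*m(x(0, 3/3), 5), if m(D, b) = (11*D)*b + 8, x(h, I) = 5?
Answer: -56600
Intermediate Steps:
m(D, b) = 8 + 11*D*b (m(D, b) = 11*D*b + 8 = 8 + 11*D*b)
-200*m(x(0, 3/3), 5) = -200*(8 + 11*5*5) = -200*(8 + 275) = -200*283 = -56600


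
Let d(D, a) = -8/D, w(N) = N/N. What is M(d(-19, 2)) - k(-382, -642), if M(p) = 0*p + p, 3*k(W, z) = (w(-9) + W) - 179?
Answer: 10664/57 ≈ 187.09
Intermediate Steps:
w(N) = 1
k(W, z) = -178/3 + W/3 (k(W, z) = ((1 + W) - 179)/3 = (-178 + W)/3 = -178/3 + W/3)
M(p) = p (M(p) = 0 + p = p)
M(d(-19, 2)) - k(-382, -642) = -8/(-19) - (-178/3 + (⅓)*(-382)) = -8*(-1/19) - (-178/3 - 382/3) = 8/19 - 1*(-560/3) = 8/19 + 560/3 = 10664/57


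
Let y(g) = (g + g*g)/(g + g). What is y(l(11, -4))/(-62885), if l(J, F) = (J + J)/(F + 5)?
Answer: -23/125770 ≈ -0.00018287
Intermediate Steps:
l(J, F) = 2*J/(5 + F) (l(J, F) = (2*J)/(5 + F) = 2*J/(5 + F))
y(g) = (g + g²)/(2*g) (y(g) = (g + g²)/((2*g)) = (g + g²)*(1/(2*g)) = (g + g²)/(2*g))
y(l(11, -4))/(-62885) = (½ + (2*11/(5 - 4))/2)/(-62885) = (½ + (2*11/1)/2)*(-1/62885) = (½ + (2*11*1)/2)*(-1/62885) = (½ + (½)*22)*(-1/62885) = (½ + 11)*(-1/62885) = (23/2)*(-1/62885) = -23/125770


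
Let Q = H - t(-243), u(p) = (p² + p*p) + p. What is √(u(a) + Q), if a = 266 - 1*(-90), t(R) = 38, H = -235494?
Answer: 2*√4574 ≈ 135.26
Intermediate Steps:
a = 356 (a = 266 + 90 = 356)
u(p) = p + 2*p² (u(p) = (p² + p²) + p = 2*p² + p = p + 2*p²)
Q = -235532 (Q = -235494 - 1*38 = -235494 - 38 = -235532)
√(u(a) + Q) = √(356*(1 + 2*356) - 235532) = √(356*(1 + 712) - 235532) = √(356*713 - 235532) = √(253828 - 235532) = √18296 = 2*√4574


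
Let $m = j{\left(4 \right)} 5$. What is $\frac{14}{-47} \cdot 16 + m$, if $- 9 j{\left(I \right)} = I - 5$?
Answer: $- \frac{1781}{423} \approx -4.2104$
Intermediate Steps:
$j{\left(I \right)} = \frac{5}{9} - \frac{I}{9}$ ($j{\left(I \right)} = - \frac{I - 5}{9} = - \frac{-5 + I}{9} = \frac{5}{9} - \frac{I}{9}$)
$m = \frac{5}{9}$ ($m = \left(\frac{5}{9} - \frac{4}{9}\right) 5 = \frac{1}{9} \cdot 5 = \frac{5}{9} \approx 0.55556$)
$\frac{14}{-47} \cdot 16 + m = \frac{14}{-47} \cdot 16 + \frac{5}{9} = 14 \left(- \frac{1}{47}\right) 16 + \frac{5}{9} = \left(- \frac{14}{47}\right) 16 + \frac{5}{9} = - \frac{224}{47} + \frac{5}{9} = - \frac{1781}{423}$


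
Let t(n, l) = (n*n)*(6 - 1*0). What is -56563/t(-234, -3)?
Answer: -4351/25272 ≈ -0.17217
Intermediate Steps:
t(n, l) = 6*n**2 (t(n, l) = n**2*(6 + 0) = n**2*6 = 6*n**2)
-56563/t(-234, -3) = -56563/(6*(-234)**2) = -56563/(6*54756) = -56563/328536 = -56563*1/328536 = -4351/25272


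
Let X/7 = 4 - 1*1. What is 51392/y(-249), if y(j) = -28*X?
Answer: -12848/147 ≈ -87.401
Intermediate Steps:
X = 21 (X = 7*(4 - 1*1) = 7*(4 - 1) = 7*3 = 21)
y(j) = -588 (y(j) = -28*21 = -588)
51392/y(-249) = 51392/(-588) = 51392*(-1/588) = -12848/147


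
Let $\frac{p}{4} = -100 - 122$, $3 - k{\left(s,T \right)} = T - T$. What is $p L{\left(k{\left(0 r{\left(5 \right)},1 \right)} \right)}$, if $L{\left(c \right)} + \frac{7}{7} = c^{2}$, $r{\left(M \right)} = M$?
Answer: $-7104$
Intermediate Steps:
$k{\left(s,T \right)} = 3$ ($k{\left(s,T \right)} = 3 - \left(T - T\right) = 3 - 0 = 3 + 0 = 3$)
$p = -888$ ($p = 4 \left(-100 - 122\right) = 4 \left(-222\right) = -888$)
$L{\left(c \right)} = -1 + c^{2}$
$p L{\left(k{\left(0 r{\left(5 \right)},1 \right)} \right)} = - 888 \left(-1 + 3^{2}\right) = - 888 \left(-1 + 9\right) = \left(-888\right) 8 = -7104$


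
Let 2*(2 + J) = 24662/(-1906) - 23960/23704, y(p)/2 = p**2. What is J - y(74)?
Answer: -30950932500/2823739 ≈ -10961.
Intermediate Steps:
y(p) = 2*p**2
J = -25342972/2823739 (J = -2 + (24662/(-1906) - 23960/23704)/2 = -2 + (24662*(-1/1906) - 23960*1/23704)/2 = -2 + (-12331/953 - 2995/2963)/2 = -2 + (1/2)*(-39390988/2823739) = -2 - 19695494/2823739 = -25342972/2823739 ≈ -8.9750)
J - y(74) = -25342972/2823739 - 2*74**2 = -25342972/2823739 - 2*5476 = -25342972/2823739 - 1*10952 = -25342972/2823739 - 10952 = -30950932500/2823739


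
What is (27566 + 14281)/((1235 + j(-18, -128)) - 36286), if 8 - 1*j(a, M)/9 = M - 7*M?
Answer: -41847/41891 ≈ -0.99895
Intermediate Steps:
j(a, M) = 72 + 54*M (j(a, M) = 72 - 9*(M - 7*M) = 72 - (-54)*M = 72 + 54*M)
(27566 + 14281)/((1235 + j(-18, -128)) - 36286) = (27566 + 14281)/((1235 + (72 + 54*(-128))) - 36286) = 41847/((1235 + (72 - 6912)) - 36286) = 41847/((1235 - 6840) - 36286) = 41847/(-5605 - 36286) = 41847/(-41891) = 41847*(-1/41891) = -41847/41891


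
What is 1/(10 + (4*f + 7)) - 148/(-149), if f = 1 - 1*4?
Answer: 889/745 ≈ 1.1933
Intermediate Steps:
f = -3 (f = 1 - 4 = -3)
1/(10 + (4*f + 7)) - 148/(-149) = 1/(10 + (4*(-3) + 7)) - 148/(-149) = 1/(10 + (-12 + 7)) - 1/149*(-148) = 1/(10 - 5) + 148/149 = 1/5 + 148/149 = ⅕ + 148/149 = 889/745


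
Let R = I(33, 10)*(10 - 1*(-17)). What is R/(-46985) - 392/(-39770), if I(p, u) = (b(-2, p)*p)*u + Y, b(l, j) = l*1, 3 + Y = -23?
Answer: 75503806/186859345 ≈ 0.40407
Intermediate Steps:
Y = -26 (Y = -3 - 23 = -26)
b(l, j) = l
I(p, u) = -26 - 2*p*u (I(p, u) = (-2*p)*u - 26 = -2*p*u - 26 = -26 - 2*p*u)
R = -18522 (R = (-26 - 2*33*10)*(10 - 1*(-17)) = (-26 - 660)*(10 + 17) = -686*27 = -18522)
R/(-46985) - 392/(-39770) = -18522/(-46985) - 392/(-39770) = -18522*(-1/46985) - 392*(-1/39770) = 18522/46985 + 196/19885 = 75503806/186859345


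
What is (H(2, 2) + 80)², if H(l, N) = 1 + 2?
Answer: 6889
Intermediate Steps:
H(l, N) = 3
(H(2, 2) + 80)² = (3 + 80)² = 83² = 6889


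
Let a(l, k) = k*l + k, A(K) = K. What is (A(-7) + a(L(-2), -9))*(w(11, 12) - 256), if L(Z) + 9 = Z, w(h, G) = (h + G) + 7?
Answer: -18758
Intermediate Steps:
w(h, G) = 7 + G + h (w(h, G) = (G + h) + 7 = 7 + G + h)
L(Z) = -9 + Z
a(l, k) = k + k*l
(A(-7) + a(L(-2), -9))*(w(11, 12) - 256) = (-7 - 9*(1 + (-9 - 2)))*((7 + 12 + 11) - 256) = (-7 - 9*(1 - 11))*(30 - 256) = (-7 - 9*(-10))*(-226) = (-7 + 90)*(-226) = 83*(-226) = -18758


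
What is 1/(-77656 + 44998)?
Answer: -1/32658 ≈ -3.0620e-5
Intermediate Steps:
1/(-77656 + 44998) = 1/(-32658) = -1/32658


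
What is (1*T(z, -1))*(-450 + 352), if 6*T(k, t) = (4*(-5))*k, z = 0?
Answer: 0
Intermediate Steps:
T(k, t) = -10*k/3 (T(k, t) = ((4*(-5))*k)/6 = (-20*k)/6 = -10*k/3)
(1*T(z, -1))*(-450 + 352) = (1*(-10/3*0))*(-450 + 352) = (1*0)*(-98) = 0*(-98) = 0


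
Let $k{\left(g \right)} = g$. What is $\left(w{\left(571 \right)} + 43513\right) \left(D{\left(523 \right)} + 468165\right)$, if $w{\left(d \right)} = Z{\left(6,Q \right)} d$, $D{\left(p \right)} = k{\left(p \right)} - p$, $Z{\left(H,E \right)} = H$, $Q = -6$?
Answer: $21975196935$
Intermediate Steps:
$D{\left(p \right)} = 0$ ($D{\left(p \right)} = p - p = 0$)
$w{\left(d \right)} = 6 d$
$\left(w{\left(571 \right)} + 43513\right) \left(D{\left(523 \right)} + 468165\right) = \left(6 \cdot 571 + 43513\right) \left(0 + 468165\right) = \left(3426 + 43513\right) 468165 = 46939 \cdot 468165 = 21975196935$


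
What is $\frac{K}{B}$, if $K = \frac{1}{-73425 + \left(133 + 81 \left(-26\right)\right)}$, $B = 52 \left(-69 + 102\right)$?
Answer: $- \frac{1}{129382968} \approx -7.729 \cdot 10^{-9}$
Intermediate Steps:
$B = 1716$ ($B = 52 \cdot 33 = 1716$)
$K = - \frac{1}{75398}$ ($K = \frac{1}{-73425 + \left(133 - 2106\right)} = \frac{1}{-73425 - 1973} = \frac{1}{-75398} = - \frac{1}{75398} \approx -1.3263 \cdot 10^{-5}$)
$\frac{K}{B} = - \frac{1}{75398 \cdot 1716} = \left(- \frac{1}{75398}\right) \frac{1}{1716} = - \frac{1}{129382968}$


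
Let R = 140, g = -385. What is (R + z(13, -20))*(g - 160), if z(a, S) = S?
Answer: -65400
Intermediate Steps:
(R + z(13, -20))*(g - 160) = (140 - 20)*(-385 - 160) = 120*(-545) = -65400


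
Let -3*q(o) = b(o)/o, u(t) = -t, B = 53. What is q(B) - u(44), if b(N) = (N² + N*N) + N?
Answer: 25/3 ≈ 8.3333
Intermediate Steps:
b(N) = N + 2*N² (b(N) = (N² + N²) + N = 2*N² + N = N + 2*N²)
q(o) = -⅓ - 2*o/3 (q(o) = -o*(1 + 2*o)/(3*o) = -(1 + 2*o)/3 = -⅓ - 2*o/3)
q(B) - u(44) = (-⅓ - ⅔*53) - (-1)*44 = (-⅓ - 106/3) - 1*(-44) = -107/3 + 44 = 25/3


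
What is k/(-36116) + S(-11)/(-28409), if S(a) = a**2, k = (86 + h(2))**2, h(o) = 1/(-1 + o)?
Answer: -219397757/1026019444 ≈ -0.21383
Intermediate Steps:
k = 7569 (k = (86 + 1/(-1 + 2))**2 = (86 + 1/1)**2 = (86 + 1)**2 = 87**2 = 7569)
k/(-36116) + S(-11)/(-28409) = 7569/(-36116) + (-11)**2/(-28409) = 7569*(-1/36116) + 121*(-1/28409) = -7569/36116 - 121/28409 = -219397757/1026019444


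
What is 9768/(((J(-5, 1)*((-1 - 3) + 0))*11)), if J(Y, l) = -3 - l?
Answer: 111/2 ≈ 55.500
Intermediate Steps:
9768/(((J(-5, 1)*((-1 - 3) + 0))*11)) = 9768/((((-3 - 1*1)*((-1 - 3) + 0))*11)) = 9768/((((-3 - 1)*(-4 + 0))*11)) = 9768/((-4*(-4)*11)) = 9768/((16*11)) = 9768/176 = 9768*(1/176) = 111/2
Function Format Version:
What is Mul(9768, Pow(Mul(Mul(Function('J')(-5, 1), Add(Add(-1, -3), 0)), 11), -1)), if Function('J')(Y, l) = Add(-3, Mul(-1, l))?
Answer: Rational(111, 2) ≈ 55.500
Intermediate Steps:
Mul(9768, Pow(Mul(Mul(Function('J')(-5, 1), Add(Add(-1, -3), 0)), 11), -1)) = Mul(9768, Pow(Mul(Mul(Add(-3, Mul(-1, 1)), Add(Add(-1, -3), 0)), 11), -1)) = Mul(9768, Pow(Mul(Mul(Add(-3, -1), Add(-4, 0)), 11), -1)) = Mul(9768, Pow(Mul(Mul(-4, -4), 11), -1)) = Mul(9768, Pow(Mul(16, 11), -1)) = Mul(9768, Pow(176, -1)) = Mul(9768, Rational(1, 176)) = Rational(111, 2)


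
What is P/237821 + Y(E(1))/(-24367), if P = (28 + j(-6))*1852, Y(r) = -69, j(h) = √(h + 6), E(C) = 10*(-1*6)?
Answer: 1279984801/5794984307 ≈ 0.22088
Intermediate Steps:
E(C) = -60 (E(C) = 10*(-6) = -60)
j(h) = √(6 + h)
P = 51856 (P = (28 + √(6 - 6))*1852 = (28 + √0)*1852 = (28 + 0)*1852 = 28*1852 = 51856)
P/237821 + Y(E(1))/(-24367) = 51856/237821 - 69/(-24367) = 51856*(1/237821) - 69*(-1/24367) = 51856/237821 + 69/24367 = 1279984801/5794984307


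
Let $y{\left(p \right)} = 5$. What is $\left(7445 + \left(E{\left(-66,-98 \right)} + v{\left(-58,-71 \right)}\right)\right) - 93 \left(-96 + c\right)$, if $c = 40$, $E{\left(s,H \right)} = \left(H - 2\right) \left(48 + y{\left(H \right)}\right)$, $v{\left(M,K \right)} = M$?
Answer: $7295$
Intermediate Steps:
$E{\left(s,H \right)} = -106 + 53 H$ ($E{\left(s,H \right)} = \left(H - 2\right) \left(48 + 5\right) = \left(-2 + H\right) 53 = -106 + 53 H$)
$\left(7445 + \left(E{\left(-66,-98 \right)} + v{\left(-58,-71 \right)}\right)\right) - 93 \left(-96 + c\right) = \left(7445 + \left(\left(-106 + 53 \left(-98\right)\right) - 58\right)\right) - 93 \left(-96 + 40\right) = \left(7445 - 5358\right) - 93 \left(-56\right) = \left(7445 - 5358\right) - -5208 = \left(7445 - 5358\right) + 5208 = 2087 + 5208 = 7295$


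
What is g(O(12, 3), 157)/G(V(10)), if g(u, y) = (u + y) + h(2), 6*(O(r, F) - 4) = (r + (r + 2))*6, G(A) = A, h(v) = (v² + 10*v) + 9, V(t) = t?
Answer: 22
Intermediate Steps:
h(v) = 9 + v² + 10*v
O(r, F) = 6 + 2*r (O(r, F) = 4 + ((r + (r + 2))*6)/6 = 4 + ((r + (2 + r))*6)/6 = 4 + ((2 + 2*r)*6)/6 = 4 + (12 + 12*r)/6 = 4 + (2 + 2*r) = 6 + 2*r)
g(u, y) = 33 + u + y (g(u, y) = (u + y) + (9 + 2² + 10*2) = (u + y) + (9 + 4 + 20) = (u + y) + 33 = 33 + u + y)
g(O(12, 3), 157)/G(V(10)) = (33 + (6 + 2*12) + 157)/10 = (33 + (6 + 24) + 157)*(⅒) = (33 + 30 + 157)*(⅒) = 220*(⅒) = 22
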